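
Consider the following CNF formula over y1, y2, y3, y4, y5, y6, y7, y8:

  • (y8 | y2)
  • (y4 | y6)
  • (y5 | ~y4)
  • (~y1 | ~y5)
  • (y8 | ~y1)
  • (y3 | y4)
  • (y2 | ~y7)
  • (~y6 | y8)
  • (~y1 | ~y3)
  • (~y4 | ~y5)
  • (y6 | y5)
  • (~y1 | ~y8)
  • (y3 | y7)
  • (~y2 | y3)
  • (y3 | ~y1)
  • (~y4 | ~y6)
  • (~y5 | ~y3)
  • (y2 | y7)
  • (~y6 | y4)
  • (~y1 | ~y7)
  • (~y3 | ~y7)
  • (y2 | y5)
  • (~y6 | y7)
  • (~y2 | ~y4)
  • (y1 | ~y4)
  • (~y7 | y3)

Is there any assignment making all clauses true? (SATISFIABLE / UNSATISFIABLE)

UNSATISFIABLE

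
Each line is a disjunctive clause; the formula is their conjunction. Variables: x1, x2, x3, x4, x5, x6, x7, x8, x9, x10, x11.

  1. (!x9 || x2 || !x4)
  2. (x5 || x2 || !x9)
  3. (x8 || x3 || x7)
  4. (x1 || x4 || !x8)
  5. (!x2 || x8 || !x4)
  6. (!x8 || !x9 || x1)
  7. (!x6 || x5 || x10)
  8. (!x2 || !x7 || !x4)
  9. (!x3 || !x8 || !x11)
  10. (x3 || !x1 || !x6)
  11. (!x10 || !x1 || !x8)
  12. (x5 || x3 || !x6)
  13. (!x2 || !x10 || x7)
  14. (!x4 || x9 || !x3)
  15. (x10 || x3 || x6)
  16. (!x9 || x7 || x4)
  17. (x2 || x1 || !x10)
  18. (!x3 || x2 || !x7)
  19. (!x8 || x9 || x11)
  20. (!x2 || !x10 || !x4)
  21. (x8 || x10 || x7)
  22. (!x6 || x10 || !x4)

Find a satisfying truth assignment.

Try x1 = True.
Try x2 = True.
The remaining clauses are satisfied by x3 = True, x4 = False, x5 = False, x6 = True, x7 = True, x8 = False, x9 = True, x10 = True, x11 = False.
Check each clause:
  1. (x2 || !x4 || !x9) — x2 is true.
  2. (!x9 || x2 || x5) — x2 is true.
  3. (x3 || x8 || x7) — x3 is true.
  4. (!x8 || x1 || x4) — !x8 is true.
  5. (!x4 || x8 || !x2) — !x4 is true.
  6. (x1 || !x9 || !x8) — !x8 is true.
  7. (x5 || x10 || !x6) — x10 is true.
  8. (!x2 || !x4 || !x7) — !x4 is true.
  9. (!x3 || !x8 || !x11) — !x8 is true.
  10. (!x6 || !x1 || x3) — x3 is true.
  11. (!x1 || !x10 || !x8) — !x8 is true.
  12. (x5 || !x6 || x3) — x3 is true.
  13. (!x2 || x7 || !x10) — x7 is true.
  14. (!x4 || x9 || !x3) — x9 is true.
  15. (x10 || x3 || x6) — x10 is true.
  16. (x4 || x7 || !x9) — x7 is true.
  17. (x1 || x2 || !x10) — x1 is true.
  18. (!x3 || !x7 || x2) — x2 is true.
  19. (x11 || x9 || !x8) — !x8 is true.
  20. (!x2 || !x4 || !x10) — !x4 is true.
  21. (x8 || x7 || x10) — x10 is true.
  22. (!x4 || x10 || !x6) — x10 is true.

x1=T, x2=T, x3=T, x4=F, x5=F, x6=T, x7=T, x8=F, x9=T, x10=T, x11=F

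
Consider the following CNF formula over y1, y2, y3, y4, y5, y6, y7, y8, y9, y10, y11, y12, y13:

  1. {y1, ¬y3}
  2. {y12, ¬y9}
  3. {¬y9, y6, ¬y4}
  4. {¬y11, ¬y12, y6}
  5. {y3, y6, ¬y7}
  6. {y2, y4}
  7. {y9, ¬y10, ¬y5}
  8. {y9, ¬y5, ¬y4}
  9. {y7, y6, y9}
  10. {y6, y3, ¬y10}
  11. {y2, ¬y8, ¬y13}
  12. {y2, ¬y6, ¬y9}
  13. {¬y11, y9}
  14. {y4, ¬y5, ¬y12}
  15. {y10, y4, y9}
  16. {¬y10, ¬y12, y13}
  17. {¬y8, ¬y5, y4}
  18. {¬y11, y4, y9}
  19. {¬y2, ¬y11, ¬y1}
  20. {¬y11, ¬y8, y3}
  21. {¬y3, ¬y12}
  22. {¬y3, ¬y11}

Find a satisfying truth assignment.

y1=T, y2=T, y3=F, y4=T, y5=F, y6=T, y7=T, y8=T, y9=F, y10=F, y11=F, y12=T, y13=F

y5 occurs only negated in the remaining clauses — set y5 = False.
Pure literal: y11 appears only negated; assign y11 = False.
Branch on y1: take y1 = True.
For the remaining variables, y2 = True, y3 = False, y4 = True, y6 = True, y7 = True, y8 = True, y9 = False, y10 = False, y12 = True, y13 = False works.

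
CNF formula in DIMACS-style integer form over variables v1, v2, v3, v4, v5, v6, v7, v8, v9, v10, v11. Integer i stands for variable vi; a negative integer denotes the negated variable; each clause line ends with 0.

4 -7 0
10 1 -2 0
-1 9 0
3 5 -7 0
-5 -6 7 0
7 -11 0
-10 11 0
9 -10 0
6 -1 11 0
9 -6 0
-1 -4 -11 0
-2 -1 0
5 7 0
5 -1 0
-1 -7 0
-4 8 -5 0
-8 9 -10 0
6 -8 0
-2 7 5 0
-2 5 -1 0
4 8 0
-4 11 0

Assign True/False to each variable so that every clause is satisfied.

v1=0  v2=1  v3=1  v4=1  v5=1  v6=1  v7=1  v8=1  v9=1  v10=1  v11=1

Check each clause:
  1. (v4 \/ ~v7) — v4 is true.
  2. (~v2 \/ v10 \/ v1) — v10 is true.
  3. (~v1 \/ v9) — v9 is true.
  4. (v3 \/ v5 \/ ~v7) — v3 is true.
  5. (v7 \/ ~v5 \/ ~v6) — v7 is true.
  6. (v7 \/ ~v11) — v7 is true.
  7. (~v10 \/ v11) — v11 is true.
  8. (v9 \/ ~v10) — v9 is true.
  9. (v11 \/ v6 \/ ~v1) — v11 is true.
  10. (v9 \/ ~v6) — v9 is true.
  11. (~v1 \/ ~v4 \/ ~v11) — ~v1 is true.
  12. (~v2 \/ ~v1) — ~v1 is true.
  13. (v7 \/ v5) — v5 is true.
  14. (v5 \/ ~v1) — v5 is true.
  15. (~v7 \/ ~v1) — ~v1 is true.
  16. (~v4 \/ ~v5 \/ v8) — v8 is true.
  17. (~v8 \/ v9 \/ ~v10) — v9 is true.
  18. (v6 \/ ~v8) — v6 is true.
  19. (v7 \/ ~v2 \/ v5) — v5 is true.
  20. (v5 \/ ~v2 \/ ~v1) — v5 is true.
  21. (v4 \/ v8) — v8 is true.
  22. (v11 \/ ~v4) — v11 is true.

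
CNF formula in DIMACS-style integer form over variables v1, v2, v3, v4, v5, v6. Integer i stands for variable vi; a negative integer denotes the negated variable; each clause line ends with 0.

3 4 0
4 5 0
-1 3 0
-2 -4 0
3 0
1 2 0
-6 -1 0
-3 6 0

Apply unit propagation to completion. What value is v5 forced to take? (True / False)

Unit clause (v3) sets v3 = True.
From (v6 OR NOT v3) and v3 = True: v6 = True.
(NOT v6 OR NOT v1): since v6 = True, the clause reduces to (NOT v1). v1 = False.
From (v1 OR v2) and v1 = False: v2 = True.
In (NOT v4 OR NOT v2), NOT v2 is now false; NOT v4 must hold, so v4 = False.
(v5 OR v4): since v4 = False, the clause reduces to (v5). v5 = True.

True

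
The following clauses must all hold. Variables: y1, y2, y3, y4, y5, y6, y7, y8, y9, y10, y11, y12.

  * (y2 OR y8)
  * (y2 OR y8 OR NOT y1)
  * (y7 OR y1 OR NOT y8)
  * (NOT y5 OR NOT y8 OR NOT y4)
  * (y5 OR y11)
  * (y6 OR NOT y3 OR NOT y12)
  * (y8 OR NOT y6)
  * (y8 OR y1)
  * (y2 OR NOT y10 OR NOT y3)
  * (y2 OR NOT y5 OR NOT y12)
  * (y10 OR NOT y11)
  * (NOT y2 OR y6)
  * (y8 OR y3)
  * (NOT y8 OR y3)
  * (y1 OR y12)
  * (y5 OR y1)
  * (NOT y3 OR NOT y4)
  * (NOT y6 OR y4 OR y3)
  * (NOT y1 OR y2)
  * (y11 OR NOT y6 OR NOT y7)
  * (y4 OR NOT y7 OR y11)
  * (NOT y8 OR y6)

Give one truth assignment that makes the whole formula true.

y1 = T, y2 = T, y3 = T, y4 = F, y5 = F, y6 = T, y7 = F, y8 = T, y9 = F, y10 = T, y11 = T, y12 = F

Branch on y1: take y1 = True.
  then y2 is forced to True.
  then y6 is forced to True.
  then y8 is forced to True.
  then y3 is forced to True.
  then y4 is forced to False.
The remaining clauses are satisfied by y5 = False, y7 = False, y9 = False, y10 = True, y11 = True, y12 = False.
Every clause has at least one true literal under this assignment.
Check each clause:
  1. (y2 OR y8) — y8 is true.
  2. (y2 OR y8 OR NOT y1) — y8 is true.
  3. (NOT y8 OR y1 OR y7) — y1 is true.
  4. (NOT y5 OR NOT y4 OR NOT y8) — NOT y5 is true.
  5. (y11 OR y5) — y11 is true.
  6. (NOT y3 OR y6 OR NOT y12) — NOT y12 is true.
  7. (NOT y6 OR y8) — y8 is true.
  8. (y1 OR y8) — y8 is true.
  9. (NOT y3 OR y2 OR NOT y10) — y2 is true.
  10. (NOT y12 OR NOT y5 OR y2) — y2 is true.
  11. (NOT y11 OR y10) — y10 is true.
  12. (NOT y2 OR y6) — y6 is true.
  13. (y3 OR y8) — y8 is true.
  14. (NOT y8 OR y3) — y3 is true.
  15. (y1 OR y12) — y1 is true.
  16. (y5 OR y1) — y1 is true.
  17. (NOT y4 OR NOT y3) — NOT y4 is true.
  18. (y4 OR y3 OR NOT y6) — y3 is true.
  19. (y2 OR NOT y1) — y2 is true.
  20. (NOT y6 OR y11 OR NOT y7) — NOT y7 is true.
  21. (y11 OR y4 OR NOT y7) — NOT y7 is true.
  22. (NOT y8 OR y6) — y6 is true.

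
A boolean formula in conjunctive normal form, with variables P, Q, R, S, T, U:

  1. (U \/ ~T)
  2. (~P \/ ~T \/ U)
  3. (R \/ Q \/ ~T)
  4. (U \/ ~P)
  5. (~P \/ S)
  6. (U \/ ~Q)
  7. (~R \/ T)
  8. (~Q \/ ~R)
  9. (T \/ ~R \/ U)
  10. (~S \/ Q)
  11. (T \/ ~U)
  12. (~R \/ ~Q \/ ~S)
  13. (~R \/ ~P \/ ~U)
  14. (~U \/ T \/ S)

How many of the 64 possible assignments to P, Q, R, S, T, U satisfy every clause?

5

The models are:
  P=0 Q=0 R=0 S=0 T=0 U=0
  P=0 Q=0 R=1 S=0 T=1 U=1
  P=0 Q=1 R=0 S=0 T=1 U=1
  P=0 Q=1 R=0 S=1 T=1 U=1
  P=1 Q=1 R=0 S=1 T=1 U=1
Count: 5.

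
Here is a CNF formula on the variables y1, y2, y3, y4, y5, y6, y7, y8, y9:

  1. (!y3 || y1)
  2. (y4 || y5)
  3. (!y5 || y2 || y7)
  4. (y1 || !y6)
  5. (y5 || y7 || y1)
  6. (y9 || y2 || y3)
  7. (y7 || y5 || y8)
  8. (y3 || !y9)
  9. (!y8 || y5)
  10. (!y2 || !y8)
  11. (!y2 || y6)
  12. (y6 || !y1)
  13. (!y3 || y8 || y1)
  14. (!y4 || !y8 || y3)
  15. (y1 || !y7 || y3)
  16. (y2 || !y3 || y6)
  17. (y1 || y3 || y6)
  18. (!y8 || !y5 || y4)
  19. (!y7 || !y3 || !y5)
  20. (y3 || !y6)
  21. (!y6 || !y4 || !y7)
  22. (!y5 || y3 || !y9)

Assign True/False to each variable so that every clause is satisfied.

Try y1 = True.
  then y6 is forced to True.
  then y3 is forced to True.
The remaining clauses are satisfied by y2 = True, y4 = True, y5 = True, y7 = False, y8 = False, y9 = False.
Every clause has at least one true literal under this assignment.

y1 = True  y2 = True  y3 = True  y4 = True  y5 = True  y6 = True  y7 = False  y8 = False  y9 = False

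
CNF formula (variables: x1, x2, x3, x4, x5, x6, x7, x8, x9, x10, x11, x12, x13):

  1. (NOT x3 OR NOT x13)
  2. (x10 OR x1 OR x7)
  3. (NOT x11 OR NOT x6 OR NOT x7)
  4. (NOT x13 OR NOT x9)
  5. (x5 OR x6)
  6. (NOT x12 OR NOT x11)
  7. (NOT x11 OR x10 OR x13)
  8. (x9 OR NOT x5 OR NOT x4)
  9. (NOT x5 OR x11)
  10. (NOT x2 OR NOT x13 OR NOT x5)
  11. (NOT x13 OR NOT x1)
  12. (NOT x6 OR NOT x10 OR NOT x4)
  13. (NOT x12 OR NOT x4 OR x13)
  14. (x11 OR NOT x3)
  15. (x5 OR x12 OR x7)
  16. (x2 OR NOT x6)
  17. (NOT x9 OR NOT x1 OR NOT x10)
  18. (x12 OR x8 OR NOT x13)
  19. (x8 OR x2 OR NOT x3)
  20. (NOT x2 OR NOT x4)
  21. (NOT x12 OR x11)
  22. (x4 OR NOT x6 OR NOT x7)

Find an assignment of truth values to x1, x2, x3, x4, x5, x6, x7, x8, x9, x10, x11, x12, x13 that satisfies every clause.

x3 occurs only negated in the remaining clauses — set x3 = False.
x8 occurs only positively in the remaining clauses — set x8 = True.
Set x1 = False and propagate.
The remaining clauses are satisfied by x2 = False, x4 = False, x5 = True, x6 = False, x7 = False, x9 = False, x10 = True, x11 = True, x12 = False, x13 = False.
Every clause has at least one true literal under this assignment.
Check each clause:
  1. (NOT x3 OR NOT x13) — NOT x13 is true.
  2. (x7 OR x10 OR x1) — x10 is true.
  3. (NOT x6 OR NOT x7 OR NOT x11) — NOT x7 is true.
  4. (NOT x13 OR NOT x9) — NOT x13 is true.
  5. (x5 OR x6) — x5 is true.
  6. (NOT x11 OR NOT x12) — NOT x12 is true.
  7. (NOT x11 OR x10 OR x13) — x10 is true.
  8. (x9 OR NOT x4 OR NOT x5) — NOT x4 is true.
  9. (x11 OR NOT x5) — x11 is true.
  10. (NOT x5 OR NOT x13 OR NOT x2) — NOT x13 is true.
  11. (NOT x1 OR NOT x13) — NOT x13 is true.
  12. (NOT x4 OR NOT x10 OR NOT x6) — NOT x6 is true.
  13. (x13 OR NOT x4 OR NOT x12) — NOT x4 is true.
  14. (NOT x3 OR x11) — x11 is true.
  15. (x5 OR x7 OR x12) — x5 is true.
  16. (x2 OR NOT x6) — NOT x6 is true.
  17. (NOT x9 OR NOT x1 OR NOT x10) — NOT x9 is true.
  18. (NOT x13 OR x8 OR x12) — x8 is true.
  19. (x8 OR NOT x3 OR x2) — x8 is true.
  20. (NOT x4 OR NOT x2) — NOT x4 is true.
  21. (NOT x12 OR x11) — x11 is true.
  22. (NOT x6 OR NOT x7 OR x4) — NOT x7 is true.

x1 = False, x2 = False, x3 = False, x4 = False, x5 = True, x6 = False, x7 = False, x8 = True, x9 = False, x10 = True, x11 = True, x12 = False, x13 = False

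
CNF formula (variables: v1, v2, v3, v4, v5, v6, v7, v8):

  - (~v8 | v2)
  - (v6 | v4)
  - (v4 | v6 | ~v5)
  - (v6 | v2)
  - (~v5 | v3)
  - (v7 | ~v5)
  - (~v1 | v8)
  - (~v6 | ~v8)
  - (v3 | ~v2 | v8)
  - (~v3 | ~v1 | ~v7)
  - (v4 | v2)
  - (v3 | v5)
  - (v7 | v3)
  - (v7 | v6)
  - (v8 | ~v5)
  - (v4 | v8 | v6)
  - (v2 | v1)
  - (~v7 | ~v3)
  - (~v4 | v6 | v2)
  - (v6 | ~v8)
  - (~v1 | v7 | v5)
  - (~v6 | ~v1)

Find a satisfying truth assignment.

Try v1 = False.
  then v2 is forced to True.
Try v3 = True.
  then v7 is forced to False.
  then v5 is forced to False.
  then v6 is forced to True.
  then v8 is forced to False.
v4 is now unconstrained; take v4 = False.

v1=False, v2=True, v3=True, v4=False, v5=False, v6=True, v7=False, v8=False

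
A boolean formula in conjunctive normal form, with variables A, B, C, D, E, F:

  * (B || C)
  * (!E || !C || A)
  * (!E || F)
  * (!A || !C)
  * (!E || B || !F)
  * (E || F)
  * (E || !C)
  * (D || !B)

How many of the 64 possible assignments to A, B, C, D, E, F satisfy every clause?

Satisfying assignments:
  A=0 B=1 C=0 D=1 E=0 F=1
  A=0 B=1 C=0 D=1 E=1 F=1
  A=1 B=1 C=0 D=1 E=0 F=1
  A=1 B=1 C=0 D=1 E=1 F=1
Count: 4.

4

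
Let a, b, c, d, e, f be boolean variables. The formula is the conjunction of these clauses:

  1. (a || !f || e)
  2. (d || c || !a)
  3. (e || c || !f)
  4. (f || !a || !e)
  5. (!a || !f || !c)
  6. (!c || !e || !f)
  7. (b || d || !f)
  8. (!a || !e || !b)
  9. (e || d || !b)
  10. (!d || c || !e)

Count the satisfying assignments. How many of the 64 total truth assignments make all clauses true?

Case analysis on e and f:
  e=T, f=T: remaining (a,b,c,d) ∈ {(F,T,F,F)} — 1.
  e=T, f=F: b free; 3 ways for (a,c,d) × 2^1 = 6.
  e=F, f=T: a clause becomes empty — 0.
  e=F, f=F: 11 of the 16 assignments to (a,b,c,d) work.
Total: 1 + 6 + 0 + 11 = 18.

18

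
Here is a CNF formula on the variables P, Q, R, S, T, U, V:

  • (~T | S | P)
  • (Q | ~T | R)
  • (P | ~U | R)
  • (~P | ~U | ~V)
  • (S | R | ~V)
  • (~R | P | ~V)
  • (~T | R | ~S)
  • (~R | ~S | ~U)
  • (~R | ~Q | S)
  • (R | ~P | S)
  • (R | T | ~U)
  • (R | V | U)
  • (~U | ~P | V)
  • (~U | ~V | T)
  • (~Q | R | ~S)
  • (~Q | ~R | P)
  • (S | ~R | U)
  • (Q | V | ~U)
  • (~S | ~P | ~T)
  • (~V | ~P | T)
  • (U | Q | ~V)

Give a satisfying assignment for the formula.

P = 0  Q = 0  R = 1  S = 1  T = 1  U = 0  V = 0

Try P = False.
Branch on Q: take Q = False.
The remaining clauses are satisfied by R = True, S = True, T = True, U = False, V = False.
Check each clause:
  1. (S | ~T | P) — S is true.
  2. (~T | R | Q) — R is true.
  3. (P | ~U | R) — ~U is true.
  4. (~U | ~P | ~V) — ~V is true.
  5. (R | S | ~V) — ~V is true.
  6. (~R | ~V | P) — ~V is true.
  7. (~T | ~S | R) — R is true.
  8. (~S | ~R | ~U) — ~U is true.
  9. (~R | ~Q | S) — S is true.
  10. (~P | S | R) — R is true.
  11. (T | R | ~U) — ~U is true.
  12. (U | V | R) — R is true.
  13. (~U | V | ~P) — ~U is true.
  14. (T | ~V | ~U) — ~V is true.
  15. (~S | R | ~Q) — R is true.
  16. (~R | P | ~Q) — ~Q is true.
  17. (U | S | ~R) — S is true.
  18. (~U | V | Q) — ~U is true.
  19. (~P | ~S | ~T) — ~P is true.
  20. (T | ~P | ~V) — ~V is true.
  21. (U | ~V | Q) — ~V is true.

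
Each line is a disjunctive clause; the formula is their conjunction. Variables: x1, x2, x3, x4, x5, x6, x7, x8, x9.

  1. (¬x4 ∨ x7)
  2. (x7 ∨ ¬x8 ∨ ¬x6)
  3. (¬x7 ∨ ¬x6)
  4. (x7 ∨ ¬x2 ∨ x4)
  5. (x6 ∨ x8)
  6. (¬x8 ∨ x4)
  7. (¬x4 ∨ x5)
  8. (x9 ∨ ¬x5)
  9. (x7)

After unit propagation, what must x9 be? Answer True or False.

True

(x7) is a unit clause: x7 = True.
From (¬x7 ∨ ¬x6) and x7 = True: x6 = False.
In (x8 ∨ x6), x6 is now false; x8 must hold, so x8 = True.
In (x4 ∨ ¬x8), ¬x8 is now false; x4 must hold, so x4 = True.
(¬x4 ∨ x5) with x4 = True leaves only x5, so x5 = True.
In (x9 ∨ ¬x5), ¬x5 is now false; x9 must hold, so x9 = True.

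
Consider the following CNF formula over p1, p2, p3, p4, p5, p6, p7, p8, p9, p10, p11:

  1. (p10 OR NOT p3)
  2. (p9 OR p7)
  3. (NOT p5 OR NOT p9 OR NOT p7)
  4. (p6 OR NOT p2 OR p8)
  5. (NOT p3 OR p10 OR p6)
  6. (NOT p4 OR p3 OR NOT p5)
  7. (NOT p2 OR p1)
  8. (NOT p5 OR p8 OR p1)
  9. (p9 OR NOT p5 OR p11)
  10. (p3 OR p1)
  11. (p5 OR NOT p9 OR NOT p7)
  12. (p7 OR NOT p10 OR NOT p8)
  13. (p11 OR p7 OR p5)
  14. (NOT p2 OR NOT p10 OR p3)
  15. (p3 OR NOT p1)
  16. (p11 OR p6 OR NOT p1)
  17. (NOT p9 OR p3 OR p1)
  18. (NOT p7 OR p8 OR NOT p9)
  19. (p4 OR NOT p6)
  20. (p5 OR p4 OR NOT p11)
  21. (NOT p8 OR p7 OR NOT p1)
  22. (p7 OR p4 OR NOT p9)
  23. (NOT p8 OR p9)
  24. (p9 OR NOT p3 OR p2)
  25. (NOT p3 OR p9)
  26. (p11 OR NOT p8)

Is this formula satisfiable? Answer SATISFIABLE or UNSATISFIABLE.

SATISFIABLE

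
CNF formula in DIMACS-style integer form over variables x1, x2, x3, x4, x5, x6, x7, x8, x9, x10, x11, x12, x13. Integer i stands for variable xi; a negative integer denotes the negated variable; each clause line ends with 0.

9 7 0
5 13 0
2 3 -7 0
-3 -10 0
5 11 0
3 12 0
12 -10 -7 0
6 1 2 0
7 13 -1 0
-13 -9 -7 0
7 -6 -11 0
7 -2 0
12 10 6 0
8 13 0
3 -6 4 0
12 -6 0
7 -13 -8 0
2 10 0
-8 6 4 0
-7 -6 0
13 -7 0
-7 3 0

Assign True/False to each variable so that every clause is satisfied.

x1=T, x2=F, x3=F, x4=T, x5=T, x6=T, x7=F, x8=F, x9=T, x10=T, x11=F, x12=T, x13=T

Check each clause:
  1. (x7 || x9) — x9 is true.
  2. (x5 || x13) — x5 is true.
  3. (x3 || !x7 || x2) — !x7 is true.
  4. (!x10 || !x3) — !x3 is true.
  5. (x11 || x5) — x5 is true.
  6. (x3 || x12) — x12 is true.
  7. (x12 || !x10 || !x7) — !x7 is true.
  8. (x6 || x2 || x1) — x1 is true.
  9. (x13 || x7 || !x1) — x13 is true.
  10. (!x13 || !x9 || !x7) — !x7 is true.
  11. (x7 || !x11 || !x6) — !x11 is true.
  12. (!x2 || x7) — !x2 is true.
  13. (x12 || x6 || x10) — x10 is true.
  14. (x8 || x13) — x13 is true.
  15. (!x6 || x3 || x4) — x4 is true.
  16. (x12 || !x6) — x12 is true.
  17. (!x13 || !x8 || x7) — !x8 is true.
  18. (x2 || x10) — x10 is true.
  19. (x4 || !x8 || x6) — !x8 is true.
  20. (!x7 || !x6) — !x7 is true.
  21. (!x7 || x13) — !x7 is true.
  22. (x3 || !x7) — !x7 is true.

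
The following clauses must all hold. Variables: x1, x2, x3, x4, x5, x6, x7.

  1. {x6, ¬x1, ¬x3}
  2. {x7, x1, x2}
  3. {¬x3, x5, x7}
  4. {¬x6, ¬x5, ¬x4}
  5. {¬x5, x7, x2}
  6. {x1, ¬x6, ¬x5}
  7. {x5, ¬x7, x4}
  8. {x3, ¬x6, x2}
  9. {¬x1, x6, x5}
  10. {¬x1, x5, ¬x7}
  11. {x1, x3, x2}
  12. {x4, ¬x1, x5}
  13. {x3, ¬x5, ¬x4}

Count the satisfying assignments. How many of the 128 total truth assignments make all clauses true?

Split on x5, then x1.
  x5=1, x1=1: 8 of the 32 assignments to (x2,x3,x4,x6,x7) work.
  x5=1, x1=0: 8 of the 32 assignments to (x2,x3,x4,x6,x7) work.
  x5=0, x1=1: remaining (x2,x3,x4,x6,x7) ∈ {(1,0,1,1,0)} — 1.
  x5=0, x1=0: x6 free; 5 ways for (x2,x3,x4,x7) × 2^1 = 10.
Total: 8 + 8 + 1 + 10 = 27.

27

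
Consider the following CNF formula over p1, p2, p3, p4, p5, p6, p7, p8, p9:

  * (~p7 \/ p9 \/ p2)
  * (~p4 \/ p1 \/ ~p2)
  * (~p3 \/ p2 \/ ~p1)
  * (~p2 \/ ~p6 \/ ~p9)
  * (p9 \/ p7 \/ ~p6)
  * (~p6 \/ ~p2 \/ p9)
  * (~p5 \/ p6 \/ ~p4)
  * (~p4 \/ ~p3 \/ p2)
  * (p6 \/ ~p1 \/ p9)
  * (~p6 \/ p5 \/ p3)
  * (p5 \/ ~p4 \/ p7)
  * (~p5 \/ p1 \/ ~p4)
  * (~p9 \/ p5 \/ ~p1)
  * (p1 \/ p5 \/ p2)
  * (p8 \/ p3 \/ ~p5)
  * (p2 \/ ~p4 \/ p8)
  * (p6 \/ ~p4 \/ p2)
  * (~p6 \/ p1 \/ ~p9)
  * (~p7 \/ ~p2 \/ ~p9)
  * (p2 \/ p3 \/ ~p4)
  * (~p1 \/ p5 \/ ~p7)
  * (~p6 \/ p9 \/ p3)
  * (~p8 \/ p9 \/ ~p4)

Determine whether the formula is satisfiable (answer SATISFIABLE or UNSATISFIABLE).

SATISFIABLE

Pure literal: p4 appears only negated; assign p4 = False.
Try p1 = False.
Branch on p2: take p2 = False.
  then p5 is forced to True.
Set p3 = True and propagate.
The remaining clauses are satisfied by p6 = False, p7 = False, p8 = True, p9 = True.
So p1=F, p2=F, p3=T, p4=F, p5=T, p6=F, p7=F, p8=T, p9=T is a satisfying assignment.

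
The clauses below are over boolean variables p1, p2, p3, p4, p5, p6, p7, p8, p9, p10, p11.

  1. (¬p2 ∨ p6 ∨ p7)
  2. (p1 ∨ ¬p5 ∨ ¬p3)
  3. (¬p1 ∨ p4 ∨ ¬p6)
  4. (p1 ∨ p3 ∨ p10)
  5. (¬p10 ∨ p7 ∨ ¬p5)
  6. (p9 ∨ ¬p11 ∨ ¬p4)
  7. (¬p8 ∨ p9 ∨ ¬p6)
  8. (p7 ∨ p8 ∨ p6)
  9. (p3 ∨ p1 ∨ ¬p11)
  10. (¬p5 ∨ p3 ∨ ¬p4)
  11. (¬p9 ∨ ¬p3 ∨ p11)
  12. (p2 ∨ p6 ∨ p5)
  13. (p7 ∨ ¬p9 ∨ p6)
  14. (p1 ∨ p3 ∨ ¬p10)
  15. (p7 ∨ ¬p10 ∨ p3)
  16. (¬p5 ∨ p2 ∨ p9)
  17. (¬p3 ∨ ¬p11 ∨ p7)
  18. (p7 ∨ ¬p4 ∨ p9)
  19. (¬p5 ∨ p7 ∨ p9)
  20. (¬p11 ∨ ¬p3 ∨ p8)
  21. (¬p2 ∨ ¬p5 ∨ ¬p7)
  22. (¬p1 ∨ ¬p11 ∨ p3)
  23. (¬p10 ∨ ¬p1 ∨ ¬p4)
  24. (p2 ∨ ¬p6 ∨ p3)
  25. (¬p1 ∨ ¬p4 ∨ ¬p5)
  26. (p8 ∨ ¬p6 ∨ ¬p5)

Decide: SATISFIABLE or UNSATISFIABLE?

SATISFIABLE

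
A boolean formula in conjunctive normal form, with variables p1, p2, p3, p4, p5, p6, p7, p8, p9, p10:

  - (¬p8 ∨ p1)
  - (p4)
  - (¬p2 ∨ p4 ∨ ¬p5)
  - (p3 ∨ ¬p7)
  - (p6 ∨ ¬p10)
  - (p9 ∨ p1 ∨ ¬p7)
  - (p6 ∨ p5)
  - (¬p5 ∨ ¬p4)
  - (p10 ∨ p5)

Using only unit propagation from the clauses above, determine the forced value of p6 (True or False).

Unit clause (p4) sets p4 = True.
(¬p5 ∨ ¬p4): since p4 = True, the clause reduces to (¬p5). p5 = False.
(p5 ∨ p6) with p5 = False leaves only p6, so p6 = True.

True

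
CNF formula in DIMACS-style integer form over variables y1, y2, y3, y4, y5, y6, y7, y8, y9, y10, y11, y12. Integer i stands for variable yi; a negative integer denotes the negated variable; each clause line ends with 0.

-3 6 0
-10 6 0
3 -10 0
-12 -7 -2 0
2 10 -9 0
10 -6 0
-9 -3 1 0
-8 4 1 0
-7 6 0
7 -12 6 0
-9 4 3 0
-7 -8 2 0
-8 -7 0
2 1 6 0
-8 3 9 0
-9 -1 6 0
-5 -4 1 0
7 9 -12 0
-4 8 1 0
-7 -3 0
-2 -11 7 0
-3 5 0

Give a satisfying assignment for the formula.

y1=True, y2=False, y3=True, y4=False, y5=True, y6=True, y7=False, y8=True, y9=True, y10=True, y11=False, y12=True

y11 occurs only negated in the remaining clauses — set y11 = False.
Try y1 = True.
The remaining clauses are satisfied by y2 = False, y3 = True, y4 = False, y5 = True, y6 = True, y7 = False, y8 = True, y9 = True, y10 = True, y12 = True.
Check each clause:
  1. (¬y3 ∨ y6) — y6 is true.
  2. (y6 ∨ ¬y10) — y6 is true.
  3. (y3 ∨ ¬y10) — y3 is true.
  4. (¬y7 ∨ ¬y2 ∨ ¬y12) — ¬y7 is true.
  5. (y2 ∨ ¬y9 ∨ y10) — y10 is true.
  6. (y10 ∨ ¬y6) — y10 is true.
  7. (¬y3 ∨ y1 ∨ ¬y9) — y1 is true.
  8. (¬y8 ∨ y4 ∨ y1) — y1 is true.
  9. (y6 ∨ ¬y7) — ¬y7 is true.
  10. (¬y12 ∨ y6 ∨ y7) — y6 is true.
  11. (y3 ∨ ¬y9 ∨ y4) — y3 is true.
  12. (¬y7 ∨ y2 ∨ ¬y8) — ¬y7 is true.
  13. (¬y7 ∨ ¬y8) — ¬y7 is true.
  14. (y2 ∨ y6 ∨ y1) — y1 is true.
  15. (¬y8 ∨ y9 ∨ y3) — y9 is true.
  16. (y6 ∨ ¬y1 ∨ ¬y9) — y6 is true.
  17. (¬y4 ∨ ¬y5 ∨ y1) — y1 is true.
  18. (y7 ∨ y9 ∨ ¬y12) — y9 is true.
  19. (y8 ∨ ¬y4 ∨ y1) — y8 is true.
  20. (¬y7 ∨ ¬y3) — ¬y7 is true.
  21. (¬y11 ∨ ¬y2 ∨ y7) — ¬y11 is true.
  22. (¬y3 ∨ y5) — y5 is true.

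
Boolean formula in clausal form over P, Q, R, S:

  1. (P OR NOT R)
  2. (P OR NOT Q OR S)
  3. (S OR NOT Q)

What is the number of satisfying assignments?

Split on P, then Q.
  P=T, Q=T: remaining (R,S) ∈ {(F,T); (T,T)} — 2.
  P=T, Q=F: remaining (R,S) ∈ {(F,F); (F,T); (T,F); (T,T)} — 4.
  P=F, Q=T: remaining (R,S) ∈ {(F,T)} — 1.
  P=F, Q=F: remaining (R,S) ∈ {(F,F); (F,T)} — 2.
Total: 2 + 4 + 1 + 2 = 9.

9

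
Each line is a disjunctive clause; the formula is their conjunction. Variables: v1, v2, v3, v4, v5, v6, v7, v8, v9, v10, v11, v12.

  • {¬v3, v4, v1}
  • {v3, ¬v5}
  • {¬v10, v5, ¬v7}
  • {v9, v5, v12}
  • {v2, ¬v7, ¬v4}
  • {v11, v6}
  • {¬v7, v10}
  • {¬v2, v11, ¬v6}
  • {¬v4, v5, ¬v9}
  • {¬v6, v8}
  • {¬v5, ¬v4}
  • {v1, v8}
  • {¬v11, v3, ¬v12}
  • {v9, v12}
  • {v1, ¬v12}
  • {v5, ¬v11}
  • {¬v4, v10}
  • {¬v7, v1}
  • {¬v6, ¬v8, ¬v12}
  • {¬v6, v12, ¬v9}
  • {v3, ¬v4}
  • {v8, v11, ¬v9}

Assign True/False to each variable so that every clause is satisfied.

v1 = True  v2 = True  v3 = True  v4 = False  v5 = True  v6 = False  v7 = False  v8 = False  v9 = True  v10 = False  v11 = True  v12 = True

Check each clause:
  1. {v4, v1, ¬v3} — v1 is true.
  2. {¬v5, v3} — v3 is true.
  3. {v5, ¬v7, ¬v10} — ¬v7 is true.
  4. {v12, v9, v5} — v9 is true.
  5. {¬v4, ¬v7, v2} — ¬v7 is true.
  6. {v11, v6} — v11 is true.
  7. {v10, ¬v7} — ¬v7 is true.
  8. {¬v6, v11, ¬v2} — ¬v6 is true.
  9. {¬v9, ¬v4, v5} — ¬v4 is true.
  10. {¬v6, v8} — ¬v6 is true.
  11. {¬v5, ¬v4} — ¬v4 is true.
  12. {v8, v1} — v1 is true.
  13. {¬v12, ¬v11, v3} — v3 is true.
  14. {v12, v9} — v9 is true.
  15. {¬v12, v1} — v1 is true.
  16. {¬v11, v5} — v5 is true.
  17. {¬v4, v10} — ¬v4 is true.
  18. {v1, ¬v7} — ¬v7 is true.
  19. {¬v6, ¬v8, ¬v12} — ¬v8 is true.
  20. {v12, ¬v9, ¬v6} — ¬v6 is true.
  21. {v3, ¬v4} — v3 is true.
  22. {¬v9, v8, v11} — v11 is true.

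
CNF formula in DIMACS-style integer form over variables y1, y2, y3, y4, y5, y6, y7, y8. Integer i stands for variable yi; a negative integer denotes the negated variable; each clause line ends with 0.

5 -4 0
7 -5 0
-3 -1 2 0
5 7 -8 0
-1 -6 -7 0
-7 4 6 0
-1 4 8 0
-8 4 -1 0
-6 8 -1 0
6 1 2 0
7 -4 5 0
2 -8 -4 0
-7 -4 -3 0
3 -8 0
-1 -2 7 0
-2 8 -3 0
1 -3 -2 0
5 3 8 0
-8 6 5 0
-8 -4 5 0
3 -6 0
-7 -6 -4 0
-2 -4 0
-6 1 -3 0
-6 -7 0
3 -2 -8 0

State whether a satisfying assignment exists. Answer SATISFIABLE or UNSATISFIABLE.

Try y1 = True.
Try y2 = False.
  then y3 is forced to False.
  then y8 is forced to False.
  then y4 is forced to True.
  then y5 is forced to True.
  then y7 is forced to True.
  then y6 is forced to False.
Every clause has at least one true literal under this assignment.
So y1 = T, y2 = F, y3 = F, y4 = T, y5 = T, y6 = F, y7 = T, y8 = F is a satisfying assignment.

SATISFIABLE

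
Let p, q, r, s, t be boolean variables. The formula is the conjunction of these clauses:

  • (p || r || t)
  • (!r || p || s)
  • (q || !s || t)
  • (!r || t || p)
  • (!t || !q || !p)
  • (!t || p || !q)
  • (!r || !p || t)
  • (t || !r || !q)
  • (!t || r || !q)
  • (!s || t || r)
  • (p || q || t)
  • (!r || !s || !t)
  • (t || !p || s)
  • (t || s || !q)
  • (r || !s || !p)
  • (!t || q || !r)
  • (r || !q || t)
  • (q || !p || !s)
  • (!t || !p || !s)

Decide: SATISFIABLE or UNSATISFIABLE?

SATISFIABLE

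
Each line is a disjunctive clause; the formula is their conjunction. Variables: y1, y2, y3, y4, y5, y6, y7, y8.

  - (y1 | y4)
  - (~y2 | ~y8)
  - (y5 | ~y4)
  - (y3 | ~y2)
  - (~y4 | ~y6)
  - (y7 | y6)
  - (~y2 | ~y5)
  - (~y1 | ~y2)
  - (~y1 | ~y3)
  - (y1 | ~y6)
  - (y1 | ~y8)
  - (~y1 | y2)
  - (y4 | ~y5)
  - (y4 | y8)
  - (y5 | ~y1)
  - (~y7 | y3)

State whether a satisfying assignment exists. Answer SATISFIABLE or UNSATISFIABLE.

Set y1 = False and propagate.
  then y4 is forced to True.
  then y5 is forced to True.
  then y6 is forced to False.
  then y7 is forced to True.
  then y2 is forced to False.
  then y8 is forced to False.
  then y3 is forced to True.
Every clause has at least one true literal under this assignment.
So y1=F, y2=F, y3=T, y4=T, y5=T, y6=F, y7=T, y8=F is a satisfying assignment.

SATISFIABLE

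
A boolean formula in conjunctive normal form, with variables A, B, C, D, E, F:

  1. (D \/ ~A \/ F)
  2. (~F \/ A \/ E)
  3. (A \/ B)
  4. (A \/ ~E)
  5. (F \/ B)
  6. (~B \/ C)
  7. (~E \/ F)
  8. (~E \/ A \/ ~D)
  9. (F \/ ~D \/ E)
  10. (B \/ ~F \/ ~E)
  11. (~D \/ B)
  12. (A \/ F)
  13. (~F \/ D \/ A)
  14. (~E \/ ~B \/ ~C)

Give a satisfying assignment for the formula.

A=True, B=True, C=True, D=False, E=False, F=True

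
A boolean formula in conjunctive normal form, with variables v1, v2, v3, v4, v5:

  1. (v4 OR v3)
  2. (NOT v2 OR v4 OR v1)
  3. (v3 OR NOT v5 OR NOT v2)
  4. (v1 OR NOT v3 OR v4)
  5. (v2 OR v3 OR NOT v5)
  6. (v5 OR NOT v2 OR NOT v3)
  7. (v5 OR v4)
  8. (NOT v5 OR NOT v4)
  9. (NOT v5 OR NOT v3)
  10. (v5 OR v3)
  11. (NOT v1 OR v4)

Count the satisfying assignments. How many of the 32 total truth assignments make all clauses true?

The models are:
  v1=F v2=F v3=T v4=T v5=F
  v1=T v2=F v3=T v4=T v5=F
That's 2 in total.

2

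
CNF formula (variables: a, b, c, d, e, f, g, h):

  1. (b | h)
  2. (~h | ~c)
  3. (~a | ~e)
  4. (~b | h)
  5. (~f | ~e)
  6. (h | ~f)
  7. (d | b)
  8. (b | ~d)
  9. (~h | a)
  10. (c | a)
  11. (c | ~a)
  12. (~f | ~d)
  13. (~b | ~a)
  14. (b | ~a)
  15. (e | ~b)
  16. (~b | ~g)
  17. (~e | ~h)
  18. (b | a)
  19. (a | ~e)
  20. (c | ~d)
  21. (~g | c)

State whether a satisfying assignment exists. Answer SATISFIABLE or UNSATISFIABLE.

UNSATISFIABLE

b = True:
  propagation gives h=True, c=False, a=True; an empty clause results — contradiction.
b = False:
  propagation gives h=True, c=False, d=True; an empty clause results — contradiction.
Every branch closes, so no satisfying assignment exists.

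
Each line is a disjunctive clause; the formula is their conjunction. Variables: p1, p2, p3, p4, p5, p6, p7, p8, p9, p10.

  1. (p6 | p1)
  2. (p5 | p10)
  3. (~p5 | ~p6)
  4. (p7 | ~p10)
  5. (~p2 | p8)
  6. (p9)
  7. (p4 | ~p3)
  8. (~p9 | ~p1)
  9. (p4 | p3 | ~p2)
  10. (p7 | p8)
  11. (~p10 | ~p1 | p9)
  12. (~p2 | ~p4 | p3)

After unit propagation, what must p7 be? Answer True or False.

Unit clause (p9) sets p9 = True.
From (~p9 | ~p1) and p9 = True: p1 = False.
In (p6 | p1), p1 is now false; p6 must hold, so p6 = True.
In (~p6 | ~p5), ~p6 is now false; ~p5 must hold, so p5 = False.
In (p10 | p5), p5 is now false; p10 must hold, so p10 = True.
(~p10 | p7): since p10 = True, the clause reduces to (p7). p7 = True.

True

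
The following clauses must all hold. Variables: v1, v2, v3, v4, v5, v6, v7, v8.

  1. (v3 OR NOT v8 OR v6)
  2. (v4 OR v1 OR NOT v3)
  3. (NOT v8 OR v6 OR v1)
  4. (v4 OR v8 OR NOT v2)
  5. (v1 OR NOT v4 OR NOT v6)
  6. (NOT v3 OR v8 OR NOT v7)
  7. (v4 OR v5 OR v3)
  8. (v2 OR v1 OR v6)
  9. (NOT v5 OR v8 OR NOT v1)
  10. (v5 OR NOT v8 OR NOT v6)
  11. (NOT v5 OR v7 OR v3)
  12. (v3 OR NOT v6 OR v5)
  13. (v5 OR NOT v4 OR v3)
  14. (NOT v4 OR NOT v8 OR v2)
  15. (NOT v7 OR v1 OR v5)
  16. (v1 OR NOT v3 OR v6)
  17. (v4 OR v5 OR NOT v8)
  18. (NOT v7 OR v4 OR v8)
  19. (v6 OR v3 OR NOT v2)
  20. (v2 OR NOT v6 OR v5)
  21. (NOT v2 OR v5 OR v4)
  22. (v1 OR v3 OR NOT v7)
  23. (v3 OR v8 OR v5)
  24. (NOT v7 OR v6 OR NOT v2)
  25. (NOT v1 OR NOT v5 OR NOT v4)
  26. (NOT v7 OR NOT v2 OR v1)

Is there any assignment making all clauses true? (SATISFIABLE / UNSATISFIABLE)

SATISFIABLE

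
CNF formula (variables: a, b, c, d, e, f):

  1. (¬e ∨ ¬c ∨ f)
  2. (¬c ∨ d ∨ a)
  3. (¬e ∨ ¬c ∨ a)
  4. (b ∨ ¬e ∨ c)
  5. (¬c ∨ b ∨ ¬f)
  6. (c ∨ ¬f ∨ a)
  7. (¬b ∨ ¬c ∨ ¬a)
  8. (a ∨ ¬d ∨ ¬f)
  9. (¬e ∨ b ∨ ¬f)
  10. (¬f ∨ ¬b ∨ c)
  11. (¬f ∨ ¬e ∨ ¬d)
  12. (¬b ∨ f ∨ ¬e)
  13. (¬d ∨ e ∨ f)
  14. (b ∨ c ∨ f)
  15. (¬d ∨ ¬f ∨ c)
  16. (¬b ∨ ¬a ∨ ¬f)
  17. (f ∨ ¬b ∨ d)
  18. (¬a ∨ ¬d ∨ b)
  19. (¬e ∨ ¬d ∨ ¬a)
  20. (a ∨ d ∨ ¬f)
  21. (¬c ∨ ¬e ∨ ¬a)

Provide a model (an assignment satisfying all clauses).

Try a = True.
Branch on b: take b = False.
  then d is forced to False.
For the remaining variables, c = True, e = False, f = False works.

a=1, b=0, c=1, d=0, e=0, f=0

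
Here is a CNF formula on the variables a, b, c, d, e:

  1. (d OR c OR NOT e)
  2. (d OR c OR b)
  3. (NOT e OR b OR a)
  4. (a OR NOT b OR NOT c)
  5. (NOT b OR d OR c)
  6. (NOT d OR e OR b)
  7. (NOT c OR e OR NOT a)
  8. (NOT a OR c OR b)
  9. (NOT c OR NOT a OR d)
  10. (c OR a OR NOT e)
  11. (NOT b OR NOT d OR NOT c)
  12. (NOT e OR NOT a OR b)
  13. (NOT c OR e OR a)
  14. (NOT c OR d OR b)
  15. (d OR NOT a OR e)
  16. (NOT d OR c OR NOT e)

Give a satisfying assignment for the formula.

Set a = False and propagate.
Try b = True.
  then c is forced to False.
  then d is forced to True.
  then e is forced to False.
Every clause has at least one true literal under this assignment.

a=F, b=T, c=F, d=T, e=F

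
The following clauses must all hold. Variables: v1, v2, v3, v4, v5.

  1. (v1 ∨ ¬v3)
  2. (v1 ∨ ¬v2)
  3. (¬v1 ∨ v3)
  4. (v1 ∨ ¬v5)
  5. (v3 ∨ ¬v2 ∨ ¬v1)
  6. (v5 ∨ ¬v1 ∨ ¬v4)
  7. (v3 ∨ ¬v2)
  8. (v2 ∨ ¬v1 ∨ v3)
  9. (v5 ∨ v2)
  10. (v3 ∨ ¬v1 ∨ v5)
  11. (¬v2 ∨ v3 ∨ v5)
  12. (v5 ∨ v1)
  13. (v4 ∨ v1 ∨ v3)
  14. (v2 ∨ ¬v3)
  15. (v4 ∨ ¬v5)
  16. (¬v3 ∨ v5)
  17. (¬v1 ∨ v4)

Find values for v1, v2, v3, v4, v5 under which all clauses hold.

v1 = True  v2 = True  v3 = True  v4 = True  v5 = True

Check each clause:
  1. (¬v3 ∨ v1) — v1 is true.
  2. (¬v2 ∨ v1) — v1 is true.
  3. (¬v1 ∨ v3) — v3 is true.
  4. (v1 ∨ ¬v5) — v1 is true.
  5. (¬v1 ∨ v3 ∨ ¬v2) — v3 is true.
  6. (¬v1 ∨ v5 ∨ ¬v4) — v5 is true.
  7. (¬v2 ∨ v3) — v3 is true.
  8. (v2 ∨ v3 ∨ ¬v1) — v2 is true.
  9. (v5 ∨ v2) — v2 is true.
  10. (v5 ∨ v3 ∨ ¬v1) — v3 is true.
  11. (v3 ∨ ¬v2 ∨ v5) — v3 is true.
  12. (v1 ∨ v5) — v1 is true.
  13. (v3 ∨ v1 ∨ v4) — v1 is true.
  14. (¬v3 ∨ v2) — v2 is true.
  15. (¬v5 ∨ v4) — v4 is true.
  16. (¬v3 ∨ v5) — v5 is true.
  17. (v4 ∨ ¬v1) — v4 is true.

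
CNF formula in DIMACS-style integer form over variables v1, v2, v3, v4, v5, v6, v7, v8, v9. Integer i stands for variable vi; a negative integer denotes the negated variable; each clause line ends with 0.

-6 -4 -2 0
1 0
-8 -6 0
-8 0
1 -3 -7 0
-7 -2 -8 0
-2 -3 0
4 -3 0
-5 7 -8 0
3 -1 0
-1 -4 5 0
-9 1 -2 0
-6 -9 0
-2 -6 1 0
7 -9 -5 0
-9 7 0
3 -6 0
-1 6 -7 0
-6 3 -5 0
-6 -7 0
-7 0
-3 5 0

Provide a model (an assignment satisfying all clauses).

(v1) is a unit clause, so v1 = True.
Unit propagation: (¬v8) forces v8 = False.
The clause (v3) is unit: v3 must be True.
(¬v2) is a unit clause, so v2 = False.
(v4) is a unit clause, so v4 = True.
Unit propagation: (v5) forces v5 = True.
Unit propagation: (¬v7) forces v7 = False.
Unit propagation: (¬v9) forces v9 = False.
v6 is now unconstrained; take v6 = False.
Every clause has at least one true literal under this assignment.

v1=True, v2=False, v3=True, v4=True, v5=True, v6=False, v7=False, v8=False, v9=False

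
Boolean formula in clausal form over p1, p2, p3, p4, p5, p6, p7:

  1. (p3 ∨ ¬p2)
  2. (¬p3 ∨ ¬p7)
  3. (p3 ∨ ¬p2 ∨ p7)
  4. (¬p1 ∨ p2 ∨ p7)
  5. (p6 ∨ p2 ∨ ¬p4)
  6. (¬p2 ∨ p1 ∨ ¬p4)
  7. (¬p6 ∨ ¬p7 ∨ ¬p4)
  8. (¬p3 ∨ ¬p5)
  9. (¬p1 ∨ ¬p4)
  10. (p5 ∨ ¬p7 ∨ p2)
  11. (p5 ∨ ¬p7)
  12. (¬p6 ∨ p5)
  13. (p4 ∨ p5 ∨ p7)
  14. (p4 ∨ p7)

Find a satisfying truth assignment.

Branch on p1: take p1 = False.
Try p2 = False.
For the remaining variables, p3 = False, p4 = False, p5 = True, p6 = True, p7 = True works.

p1 = F, p2 = F, p3 = F, p4 = F, p5 = T, p6 = T, p7 = T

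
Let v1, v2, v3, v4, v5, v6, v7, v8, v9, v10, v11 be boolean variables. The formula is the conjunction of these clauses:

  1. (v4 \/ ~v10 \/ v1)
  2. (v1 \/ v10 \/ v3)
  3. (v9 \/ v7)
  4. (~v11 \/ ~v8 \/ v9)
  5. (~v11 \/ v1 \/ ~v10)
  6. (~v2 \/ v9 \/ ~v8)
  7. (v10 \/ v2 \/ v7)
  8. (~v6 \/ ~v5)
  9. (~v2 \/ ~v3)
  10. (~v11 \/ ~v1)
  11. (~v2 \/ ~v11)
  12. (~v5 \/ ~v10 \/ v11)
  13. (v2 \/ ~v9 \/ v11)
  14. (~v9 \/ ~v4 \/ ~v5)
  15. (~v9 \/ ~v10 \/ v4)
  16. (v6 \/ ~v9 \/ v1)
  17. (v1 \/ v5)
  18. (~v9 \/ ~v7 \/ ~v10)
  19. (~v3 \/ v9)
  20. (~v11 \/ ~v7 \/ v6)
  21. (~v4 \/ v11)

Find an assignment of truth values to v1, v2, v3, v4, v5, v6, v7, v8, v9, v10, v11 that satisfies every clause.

v1=T, v2=T, v3=F, v4=F, v5=T, v6=F, v7=F, v8=F, v9=T, v10=F, v11=F

Pure literal: v8 appears only negated; assign v8 = False.
Branch on v1: take v1 = True.
  then v11 is forced to False.
  then v4 is forced to False.
Try v2 = True.
  then v3 is forced to False.
Try v5 = True.
  then v6 is forced to False.
  then v10 is forced to False.
For the remaining variables, v7 = False, v9 = True works.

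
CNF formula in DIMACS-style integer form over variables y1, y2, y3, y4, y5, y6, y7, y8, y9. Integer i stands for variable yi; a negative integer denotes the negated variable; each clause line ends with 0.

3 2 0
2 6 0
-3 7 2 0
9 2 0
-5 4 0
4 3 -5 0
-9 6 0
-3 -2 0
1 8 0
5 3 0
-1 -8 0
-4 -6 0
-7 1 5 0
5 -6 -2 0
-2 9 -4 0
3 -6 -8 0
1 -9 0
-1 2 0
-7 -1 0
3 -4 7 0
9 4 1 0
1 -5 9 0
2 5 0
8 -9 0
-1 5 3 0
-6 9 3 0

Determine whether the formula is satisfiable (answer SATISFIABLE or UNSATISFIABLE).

y1 = True:
  propagation gives y8=False, y2=True, y3=False, y5=True; an empty clause results — contradiction.
y1 = False:
  propagation gives y8=True, y9=False, y2=True, y3=False; an empty clause results — contradiction.
Every branch closes, so no satisfying assignment exists.

UNSATISFIABLE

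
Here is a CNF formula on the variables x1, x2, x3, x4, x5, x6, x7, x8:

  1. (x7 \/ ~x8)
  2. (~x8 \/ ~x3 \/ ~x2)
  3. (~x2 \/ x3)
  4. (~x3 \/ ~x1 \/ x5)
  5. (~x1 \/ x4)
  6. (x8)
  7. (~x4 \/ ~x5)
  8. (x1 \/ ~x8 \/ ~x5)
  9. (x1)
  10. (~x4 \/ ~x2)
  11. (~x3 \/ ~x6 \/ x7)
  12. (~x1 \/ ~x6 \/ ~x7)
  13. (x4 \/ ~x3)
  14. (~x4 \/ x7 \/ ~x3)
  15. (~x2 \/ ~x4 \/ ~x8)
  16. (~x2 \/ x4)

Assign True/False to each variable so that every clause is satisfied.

x1 = True, x2 = False, x3 = False, x4 = True, x5 = False, x6 = False, x7 = True, x8 = True

Unit propagation: (x8) forces x8 = True.
(x7) is a unit clause, so x7 = True.
(x1) is a unit clause, so x1 = True.
(x4) is a unit clause, so x4 = True.
The clause (~x5) is unit: x5 must be False.
(~x3) is a unit clause, so x3 = False.
(~x2) is a unit clause, so x2 = False.
(~x6) is a unit clause, so x6 = False.
Every clause has at least one true literal under this assignment.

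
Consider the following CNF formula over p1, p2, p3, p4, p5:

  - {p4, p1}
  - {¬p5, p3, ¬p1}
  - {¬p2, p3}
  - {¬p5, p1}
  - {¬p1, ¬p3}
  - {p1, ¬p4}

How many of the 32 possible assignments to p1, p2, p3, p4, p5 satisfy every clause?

The models are:
  p1=T p2=F p3=F p4=F p5=F
  p1=T p2=F p3=F p4=T p5=F
That's 2 in total.

2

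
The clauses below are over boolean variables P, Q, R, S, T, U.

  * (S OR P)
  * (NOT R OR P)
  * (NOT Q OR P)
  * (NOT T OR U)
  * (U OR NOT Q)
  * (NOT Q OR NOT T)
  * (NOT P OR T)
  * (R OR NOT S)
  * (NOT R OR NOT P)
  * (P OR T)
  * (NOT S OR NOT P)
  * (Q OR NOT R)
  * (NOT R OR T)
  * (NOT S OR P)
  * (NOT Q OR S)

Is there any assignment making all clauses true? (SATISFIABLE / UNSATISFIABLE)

U occurs only positively in the remaining clauses — set U = True.
Branch on P: take P = True.
  then T is forced to True.
  then Q is forced to False.
  then R is forced to False.
  then S is forced to False.
So P=True, Q=False, R=False, S=False, T=True, U=True is a satisfying assignment.

SATISFIABLE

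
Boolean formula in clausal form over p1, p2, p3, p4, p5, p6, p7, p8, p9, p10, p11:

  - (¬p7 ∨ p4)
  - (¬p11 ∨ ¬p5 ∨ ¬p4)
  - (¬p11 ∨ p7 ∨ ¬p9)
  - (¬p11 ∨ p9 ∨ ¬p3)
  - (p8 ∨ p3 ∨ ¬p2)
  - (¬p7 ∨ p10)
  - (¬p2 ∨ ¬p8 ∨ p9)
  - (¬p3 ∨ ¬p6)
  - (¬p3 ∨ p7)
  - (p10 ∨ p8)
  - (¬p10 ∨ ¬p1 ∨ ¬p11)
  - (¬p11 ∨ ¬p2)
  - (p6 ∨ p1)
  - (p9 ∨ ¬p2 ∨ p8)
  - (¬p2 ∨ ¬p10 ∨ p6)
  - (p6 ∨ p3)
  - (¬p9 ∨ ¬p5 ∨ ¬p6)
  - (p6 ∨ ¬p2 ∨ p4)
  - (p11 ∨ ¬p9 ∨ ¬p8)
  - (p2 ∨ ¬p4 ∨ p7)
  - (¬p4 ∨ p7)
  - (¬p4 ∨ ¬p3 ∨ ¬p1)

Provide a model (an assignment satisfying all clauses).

p5 occurs only negated in the remaining clauses — set p5 = False.
Try p1 = True.
Branch on p2: take p2 = False.
Set p3 = False and propagate.
  then p6 is forced to True.
For the remaining variables, p4 = False, p7 = False, p8 = False, p9 = True, p10 = True, p11 = False works.
Every clause has at least one true literal under this assignment.

p1=True, p2=False, p3=False, p4=False, p5=False, p6=True, p7=False, p8=False, p9=True, p10=True, p11=False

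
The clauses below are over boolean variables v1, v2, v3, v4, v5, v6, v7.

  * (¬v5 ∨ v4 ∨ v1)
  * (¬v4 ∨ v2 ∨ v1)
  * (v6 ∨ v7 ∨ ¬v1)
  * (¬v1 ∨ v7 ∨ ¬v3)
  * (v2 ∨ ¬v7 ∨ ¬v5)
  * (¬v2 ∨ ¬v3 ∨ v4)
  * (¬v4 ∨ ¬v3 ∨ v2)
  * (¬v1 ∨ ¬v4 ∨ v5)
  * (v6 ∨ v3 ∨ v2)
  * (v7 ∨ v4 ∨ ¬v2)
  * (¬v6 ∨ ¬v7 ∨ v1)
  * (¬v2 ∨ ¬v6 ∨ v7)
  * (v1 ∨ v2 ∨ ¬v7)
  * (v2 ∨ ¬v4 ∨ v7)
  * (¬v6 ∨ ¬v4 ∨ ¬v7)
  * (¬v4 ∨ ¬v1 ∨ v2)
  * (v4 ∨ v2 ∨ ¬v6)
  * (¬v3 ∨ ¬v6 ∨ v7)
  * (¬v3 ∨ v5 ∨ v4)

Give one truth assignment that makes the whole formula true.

v1=F, v2=T, v3=T, v4=T, v5=F, v6=F, v7=T

Try v1 = False.
Try v2 = True.
The remaining clauses are satisfied by v3 = True, v4 = True, v5 = False, v6 = False, v7 = True.
Every clause has at least one true literal under this assignment.
Check each clause:
  1. (v1 ∨ v4 ∨ ¬v5) — ¬v5 is true.
  2. (v1 ∨ v2 ∨ ¬v4) — v2 is true.
  3. (¬v1 ∨ v6 ∨ v7) — ¬v1 is true.
  4. (¬v3 ∨ ¬v1 ∨ v7) — ¬v1 is true.
  5. (v2 ∨ ¬v5 ∨ ¬v7) — v2 is true.
  6. (¬v3 ∨ v4 ∨ ¬v2) — v4 is true.
  7. (v2 ∨ ¬v4 ∨ ¬v3) — v2 is true.
  8. (¬v1 ∨ v5 ∨ ¬v4) — ¬v1 is true.
  9. (v3 ∨ v6 ∨ v2) — v2 is true.
  10. (¬v2 ∨ v4 ∨ v7) — v4 is true.
  11. (v1 ∨ ¬v6 ∨ ¬v7) — ¬v6 is true.
  12. (¬v2 ∨ ¬v6 ∨ v7) — ¬v6 is true.
  13. (v1 ∨ ¬v7 ∨ v2) — v2 is true.
  14. (v7 ∨ ¬v4 ∨ v2) — v2 is true.
  15. (¬v6 ∨ ¬v4 ∨ ¬v7) — ¬v6 is true.
  16. (v2 ∨ ¬v1 ∨ ¬v4) — v2 is true.
  17. (¬v6 ∨ v2 ∨ v4) — v2 is true.
  18. (¬v6 ∨ ¬v3 ∨ v7) — ¬v6 is true.
  19. (¬v3 ∨ v4 ∨ v5) — v4 is true.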